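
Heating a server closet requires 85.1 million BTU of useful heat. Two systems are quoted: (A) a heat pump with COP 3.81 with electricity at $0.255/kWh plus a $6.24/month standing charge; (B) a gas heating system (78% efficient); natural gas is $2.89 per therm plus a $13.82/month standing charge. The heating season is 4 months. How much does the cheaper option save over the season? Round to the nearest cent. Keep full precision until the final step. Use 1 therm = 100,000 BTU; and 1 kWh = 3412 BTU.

Heat load = 85.1 × 10⁶ BTU = 85,100,000 BTU
Gas: input = 85,100,000 / 0.78 = 109,102,564 BTU = 1,091 therm → 1,091 × $2.89 = $3,153.06; + 4 × $13.82 standing = $3,208.34
Heat pump: 85,100,000 BTU / 3412 = 24,940 kWh heat; / 3.81 = 6,546 kWh in → × $0.255 = $1,669.31; + 4 × $6.24 standing = $1,694.27
Difference = |$3,208.34 − $1,694.27| = $1,514.08

$1514.08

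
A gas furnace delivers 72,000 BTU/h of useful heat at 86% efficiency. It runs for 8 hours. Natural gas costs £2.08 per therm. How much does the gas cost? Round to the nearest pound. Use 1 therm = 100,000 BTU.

£14

Heat delivered = 72,000 BTU/h × 8 h = 576,000 BTU
Gas input = 576,000 / 0.86 = 669,767 BTU
= 669,767 / 100,000 = 6.698 therm
Cost = 6.698 × £2.08/therm = £13.93 ≈ £14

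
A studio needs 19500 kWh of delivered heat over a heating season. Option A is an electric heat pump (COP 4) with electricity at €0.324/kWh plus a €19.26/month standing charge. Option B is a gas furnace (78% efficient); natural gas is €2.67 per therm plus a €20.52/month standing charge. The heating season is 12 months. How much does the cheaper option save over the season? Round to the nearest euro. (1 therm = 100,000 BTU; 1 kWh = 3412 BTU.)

Heat load = 19500 kWh × 3412 = 66,534,000 BTU
Gas: input = 66,534,000 / 0.78 = 85,300,000 BTU = 853 therm → 853 × €2.67 = €2,277.51; + 12 × €20.52 standing = €2,523.75
Heat pump: 66,534,000 BTU / 3412 = 19,500 kWh heat; / 4 = 4,875 kWh in → × €0.324 = €1,579.50; + 12 × €19.26 standing = €1,810.62
Difference = |€2,523.75 − €1,810.62| = €713.13 ≈ €713

€713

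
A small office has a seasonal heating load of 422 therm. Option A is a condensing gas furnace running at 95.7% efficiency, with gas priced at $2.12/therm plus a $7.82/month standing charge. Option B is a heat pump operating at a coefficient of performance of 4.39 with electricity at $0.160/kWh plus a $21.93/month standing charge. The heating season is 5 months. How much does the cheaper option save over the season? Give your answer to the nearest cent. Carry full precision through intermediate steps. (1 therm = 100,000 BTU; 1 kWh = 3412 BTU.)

Heat load = 422 therm × 100,000 = 42,200,000 BTU
Gas: input = 42,200,000 / 0.957 = 44,096,134 BTU = 441 therm → 441 × $2.12 = $934.84; + 5 × $7.82 standing = $973.94
Heat pump: 42,200,000 BTU / 3412 = 12,370 kWh heat; / 4.39 = 2,817 kWh in → × $0.160 = $450.77; + 5 × $21.93 standing = $560.42
Difference = |$973.94 − $560.42| = $413.51

$413.51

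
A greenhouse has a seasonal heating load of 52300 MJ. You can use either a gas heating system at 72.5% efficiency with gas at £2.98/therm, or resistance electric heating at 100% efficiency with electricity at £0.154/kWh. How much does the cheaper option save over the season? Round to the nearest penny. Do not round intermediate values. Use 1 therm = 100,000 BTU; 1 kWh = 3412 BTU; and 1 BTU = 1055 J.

Heat load = 52300 MJ = 52,300,000,000 J / 1055 = 49,573,460 BTU
Gas: input = 49,573,460 / 0.725 = 68,377,186 BTU = 683.8 therm → 683.8 × £2.98 = £2,037.64
Electric: 49,573,460 BTU / 3412 = 14,530 kWh → × £0.154 = £2,237.49
Difference = |£2,037.64 − £2,237.49| = £199.85

£199.85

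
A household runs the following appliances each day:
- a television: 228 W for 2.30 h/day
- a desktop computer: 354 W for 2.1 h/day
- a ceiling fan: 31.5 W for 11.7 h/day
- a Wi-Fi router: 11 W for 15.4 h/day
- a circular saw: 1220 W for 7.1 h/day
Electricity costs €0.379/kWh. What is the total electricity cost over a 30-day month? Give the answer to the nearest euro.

television: 228 W × 2.30 h × 30 d = 15,732 Wh = 15.73 kWh
desktop computer: 354 W × 2.1 h × 30 d = 22,302 Wh = 22.3 kWh
ceiling fan: 31.5 W × 11.7 h × 30 d = 11,056 Wh = 11.06 kWh
Wi-Fi router: 11 W × 15.4 h × 30 d = 5,082 Wh = 5.082 kWh
circular saw: 1220 W × 7.1 h × 30 d = 259,860 Wh = 259.9 kWh
Total energy = 15.73 + 22.3 + 11.06 + 5.082 + 259.9 = 314 kWh
Cost = 314 kWh × €0.379 = €119.02 ≈ €119

€119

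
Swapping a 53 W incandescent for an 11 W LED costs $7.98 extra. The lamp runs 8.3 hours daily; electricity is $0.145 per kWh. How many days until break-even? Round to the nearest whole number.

158 days

Power saved = 53 − 11 = 42 W
Daily energy saved = 42 W × 8.3 h = 348.6 Wh = 0.3486 kWh
Daily savings = 0.3486 × $0.145 = $0.0505
Payback = $7.98 / $0.0505 per day = 157.9 days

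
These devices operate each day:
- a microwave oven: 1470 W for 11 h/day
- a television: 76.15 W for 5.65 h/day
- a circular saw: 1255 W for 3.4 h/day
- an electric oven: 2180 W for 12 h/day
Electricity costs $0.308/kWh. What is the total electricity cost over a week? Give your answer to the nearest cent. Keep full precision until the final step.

microwave oven: 1470 W × 11 h × 7 d = 113,190 Wh = 113.2 kWh
television: 76.15 W × 5.65 h × 7 d = 3,012 Wh = 3.012 kWh
circular saw: 1255 W × 3.4 h × 7 d = 29,869 Wh = 29.87 kWh
electric oven: 2180 W × 12 h × 7 d = 183,120 Wh = 183.1 kWh
Total energy = 113.2 + 3.012 + 29.87 + 183.1 = 329.2 kWh
Cost = 329.2 kWh × $0.308 = $101.39

$101.39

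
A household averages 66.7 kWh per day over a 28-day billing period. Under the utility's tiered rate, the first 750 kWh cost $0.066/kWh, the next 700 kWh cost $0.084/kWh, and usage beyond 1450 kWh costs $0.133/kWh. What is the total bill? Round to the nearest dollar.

$164

Usage = 66.7 kWh/day × 28 days = 1867.6 kWh
First 750 kWh × $0.066 = $49.50
Next 700 kWh × $0.084 = $58.80
Remaining 417.6 kWh × $0.133 = $55.54
Total = $163.84 ≈ $164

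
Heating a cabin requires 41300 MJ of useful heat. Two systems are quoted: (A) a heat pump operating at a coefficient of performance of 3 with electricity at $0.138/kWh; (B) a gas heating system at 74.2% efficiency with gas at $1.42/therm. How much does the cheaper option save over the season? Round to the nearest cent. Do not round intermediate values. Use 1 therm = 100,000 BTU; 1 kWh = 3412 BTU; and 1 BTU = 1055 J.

Heat load = 41300 MJ = 41,300,000,000 J / 1055 = 39,146,919 BTU
Gas: input = 39,146,919 / 0.742 = 52,758,652 BTU = 527.6 therm → 527.6 × $1.42 = $749.17
Heat pump: 39,146,919 BTU / 3412 = 11,470 kWh heat; / 3 = 3,824 kWh in → × $0.138 = $527.77
Difference = |$749.17 − $527.77| = $221.40

$221.40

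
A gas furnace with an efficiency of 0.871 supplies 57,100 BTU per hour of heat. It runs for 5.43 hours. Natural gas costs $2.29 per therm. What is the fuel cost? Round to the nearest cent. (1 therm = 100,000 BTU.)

$8.15

Heat delivered = 57,100 BTU/h × 5.43 h = 310,053 BTU
Gas input = 310,053 / 0.871 = 355,974 BTU
= 355,974 / 100,000 = 3.56 therm
Cost = 3.56 × $2.29/therm = $8.15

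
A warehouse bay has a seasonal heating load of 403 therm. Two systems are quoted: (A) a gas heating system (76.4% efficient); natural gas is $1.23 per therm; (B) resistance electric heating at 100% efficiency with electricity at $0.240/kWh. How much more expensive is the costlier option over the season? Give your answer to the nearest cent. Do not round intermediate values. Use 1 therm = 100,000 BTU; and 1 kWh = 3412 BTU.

$2185.89

Heat load = 403 therm × 100,000 = 40,300,000 BTU
Gas: input = 40,300,000 / 0.764 = 52,748,691 BTU = 527.5 therm → 527.5 × $1.23 = $648.81
Electric: 40,300,000 BTU / 3412 = 11,810 kWh → × $0.240 = $2,834.70
Difference = |$648.81 − $2,834.70| = $2,185.89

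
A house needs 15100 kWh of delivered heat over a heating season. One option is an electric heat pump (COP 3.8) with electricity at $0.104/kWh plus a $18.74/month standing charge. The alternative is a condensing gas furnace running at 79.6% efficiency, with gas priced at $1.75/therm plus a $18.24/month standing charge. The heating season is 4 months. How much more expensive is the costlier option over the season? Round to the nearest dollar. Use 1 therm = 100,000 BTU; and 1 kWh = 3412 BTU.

$717

Heat load = 15100 kWh × 3412 = 51,521,200 BTU
Gas: input = 51,521,200 / 0.796 = 64,725,126 BTU = 647.3 therm → 647.3 × $1.75 = $1,132.69; + 4 × $18.24 standing = $1,205.65
Heat pump: 51,521,200 BTU / 3412 = 15,100 kWh heat; / 3.8 = 3,974 kWh in → × $0.104 = $413.26; + 4 × $18.74 standing = $488.22
Difference = |$1,205.65 − $488.22| = $717.43 ≈ $717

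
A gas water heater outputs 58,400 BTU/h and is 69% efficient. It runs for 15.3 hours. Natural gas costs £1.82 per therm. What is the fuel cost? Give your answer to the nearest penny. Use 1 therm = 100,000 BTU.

£23.57

Heat delivered = 58,400 BTU/h × 15.3 h = 893,520 BTU
Gas input = 893,520 / 0.69 = 1,294,957 BTU
= 1,294,957 / 100,000 = 12.95 therm
Cost = 12.95 × £1.82/therm = £23.57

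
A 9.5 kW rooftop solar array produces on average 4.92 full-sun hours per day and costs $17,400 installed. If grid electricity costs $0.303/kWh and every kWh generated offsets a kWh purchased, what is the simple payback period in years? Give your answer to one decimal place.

Daily generation = 9.5 kW × 4.92 h = 46.74 kWh
Annual generation = 46.74 × 365 = 17060 kWh
Annual savings = 17060 × $0.303 = $5,169.21
Payback = $17,400 / $5,169.21 = 3.37 years

3.4 years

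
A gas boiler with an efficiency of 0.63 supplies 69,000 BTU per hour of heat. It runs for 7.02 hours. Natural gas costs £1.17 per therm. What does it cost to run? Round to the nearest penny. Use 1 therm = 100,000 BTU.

Heat delivered = 69,000 BTU/h × 7.02 h = 484,380 BTU
Gas input = 484,380 / 0.63 = 768,857 BTU
= 768,857 / 100,000 = 7.689 therm
Cost = 7.689 × £1.17/therm = £9.00

£9.00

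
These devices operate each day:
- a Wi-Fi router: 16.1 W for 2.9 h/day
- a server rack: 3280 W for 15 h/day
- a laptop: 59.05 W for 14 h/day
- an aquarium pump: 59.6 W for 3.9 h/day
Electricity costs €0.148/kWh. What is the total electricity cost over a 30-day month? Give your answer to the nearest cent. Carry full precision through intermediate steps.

€223.36

Wi-Fi router: 16.1 W × 2.9 h × 30 d = 1,401 Wh = 1.401 kWh
server rack: 3280 W × 15 h × 30 d = 1,476,000 Wh = 1,476 kWh
laptop: 59.05 W × 14 h × 30 d = 24,801 Wh = 24.8 kWh
aquarium pump: 59.6 W × 3.9 h × 30 d = 6,973 Wh = 6.973 kWh
Total energy = 1.401 + 1,476 + 24.8 + 6.973 = 1,509 kWh
Cost = 1,509 kWh × €0.148 = €223.36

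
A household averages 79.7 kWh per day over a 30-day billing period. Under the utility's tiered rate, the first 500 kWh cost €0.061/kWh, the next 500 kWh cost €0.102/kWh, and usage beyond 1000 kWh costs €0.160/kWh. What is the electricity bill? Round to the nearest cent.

€304.06

Usage = 79.7 kWh/day × 30 days = 2391 kWh
First 500 kWh × €0.061 = €30.50
Next 500 kWh × €0.102 = €51.00
Remaining 1391 kWh × €0.160 = €222.56
Total = €304.06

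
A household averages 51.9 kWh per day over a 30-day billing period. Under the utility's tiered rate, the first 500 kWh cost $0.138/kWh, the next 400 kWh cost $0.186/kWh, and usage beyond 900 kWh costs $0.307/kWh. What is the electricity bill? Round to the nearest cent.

$345.10

Usage = 51.9 kWh/day × 30 days = 1557 kWh
First 500 kWh × $0.138 = $69.00
Next 400 kWh × $0.186 = $74.40
Remaining 657 kWh × $0.307 = $201.70
Total = $345.10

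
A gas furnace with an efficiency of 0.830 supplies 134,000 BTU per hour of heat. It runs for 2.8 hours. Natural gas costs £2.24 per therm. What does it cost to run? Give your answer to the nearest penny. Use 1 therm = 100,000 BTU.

Heat delivered = 134,000 BTU/h × 2.8 h = 375,200 BTU
Gas input = 375,200 / 0.830 = 452,048 BTU
= 452,048 / 100,000 = 4.52 therm
Cost = 4.52 × £2.24/therm = £10.13

£10.13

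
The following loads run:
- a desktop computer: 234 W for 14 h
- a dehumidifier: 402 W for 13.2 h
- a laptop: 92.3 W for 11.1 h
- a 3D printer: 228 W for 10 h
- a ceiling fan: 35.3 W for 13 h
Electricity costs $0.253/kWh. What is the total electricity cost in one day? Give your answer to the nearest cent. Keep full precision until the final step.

desktop computer: 234 W × 14 h = 3,276 Wh = 3.276 kWh
dehumidifier: 402 W × 13.2 h = 5,306 Wh = 5.306 kWh
laptop: 92.3 W × 11.1 h = 1,025 Wh = 1.025 kWh
3D printer: 228 W × 10 h = 2,280 Wh = 2.28 kWh
ceiling fan: 35.3 W × 13 h = 459 Wh = 0.4589 kWh
Total energy = 3.276 + 5.306 + 1.025 + 2.28 + 0.4589 = 12.35 kWh
Cost = 12.35 kWh × $0.253 = $3.12

$3.12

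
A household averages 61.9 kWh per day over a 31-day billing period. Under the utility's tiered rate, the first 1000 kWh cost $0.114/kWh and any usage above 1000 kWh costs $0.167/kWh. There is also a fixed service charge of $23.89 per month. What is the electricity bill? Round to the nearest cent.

$291.35

Usage = 61.9 kWh/day × 31 days = 1918.9 kWh
First 1000 kWh × $0.114 = $114.00
Remaining 918.9 kWh × $0.167 = $153.46
Energy charge = $267.46; + service $23.89 = $291.35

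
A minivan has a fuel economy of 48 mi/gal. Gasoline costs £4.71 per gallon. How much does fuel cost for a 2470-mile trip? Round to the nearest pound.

£242

Fuel = 2470 mi / 48 mpg = 51.46 gal
Cost = 51.46 gal × £4.71/gal = £242.37 ≈ £242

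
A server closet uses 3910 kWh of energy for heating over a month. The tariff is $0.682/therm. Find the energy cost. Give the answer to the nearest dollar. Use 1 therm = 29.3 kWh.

$91

3910 kWh × (0.03413 therm/kWh) = 133.4 therm
Cost = 133.4 therm × $0.682/therm = $91.01 ≈ $91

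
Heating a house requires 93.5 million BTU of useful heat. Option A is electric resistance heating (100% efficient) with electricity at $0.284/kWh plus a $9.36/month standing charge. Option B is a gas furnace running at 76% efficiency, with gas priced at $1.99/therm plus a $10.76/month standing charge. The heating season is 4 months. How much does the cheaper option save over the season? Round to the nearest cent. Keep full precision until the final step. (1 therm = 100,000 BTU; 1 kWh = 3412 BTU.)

Heat load = 93.5 × 10⁶ BTU = 93,500,000 BTU
Gas: input = 93,500,000 / 0.76 = 123,026,316 BTU = 1,230 therm → 1,230 × $1.99 = $2,448.22; + 4 × $10.76 standing = $2,491.26
Electric: 93,500,000 BTU / 3412 = 27,400 kWh → × $0.284 = $7,782.53; + 4 × $9.36 standing = $7,819.97
Difference = |$2,491.26 − $7,819.97| = $5,328.71

$5328.71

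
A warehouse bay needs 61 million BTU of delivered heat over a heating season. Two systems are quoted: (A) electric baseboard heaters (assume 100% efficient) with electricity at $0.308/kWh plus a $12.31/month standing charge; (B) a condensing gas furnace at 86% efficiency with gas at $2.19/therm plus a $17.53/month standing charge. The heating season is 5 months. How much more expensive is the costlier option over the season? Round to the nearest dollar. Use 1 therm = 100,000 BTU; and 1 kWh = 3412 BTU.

Heat load = 61 × 10⁶ BTU = 61,000,000 BTU
Gas: input = 61,000,000 / 0.86 = 70,930,233 BTU = 709.3 therm → 709.3 × $2.19 = $1,553.37; + 5 × $17.53 standing = $1,641.02
Electric: 61,000,000 BTU / 3412 = 17,880 kWh → × $0.308 = $5,506.45; + 5 × $12.31 standing = $5,568.00
Difference = |$1,641.02 − $5,568.00| = $3,926.98 ≈ $3927

$3927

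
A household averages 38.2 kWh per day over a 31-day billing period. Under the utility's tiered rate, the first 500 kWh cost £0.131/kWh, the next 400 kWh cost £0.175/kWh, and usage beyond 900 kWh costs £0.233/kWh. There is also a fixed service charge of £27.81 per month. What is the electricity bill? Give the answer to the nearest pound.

£230

Usage = 38.2 kWh/day × 31 days = 1184.2 kWh
First 500 kWh × £0.131 = £65.50
Next 400 kWh × £0.175 = £70.00
Remaining 284.2 kWh × £0.233 = £66.22
Energy charge = £201.72; + service £27.81 = £229.53 ≈ £230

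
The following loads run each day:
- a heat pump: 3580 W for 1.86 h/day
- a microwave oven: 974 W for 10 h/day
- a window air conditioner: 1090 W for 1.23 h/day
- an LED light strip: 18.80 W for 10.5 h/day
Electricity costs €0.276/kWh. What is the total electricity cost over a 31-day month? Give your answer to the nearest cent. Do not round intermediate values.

heat pump: 3580 W × 1.86 h × 31 d = 206,423 Wh = 206.4 kWh
microwave oven: 974 W × 10 h × 31 d = 301,940 Wh = 301.9 kWh
window air conditioner: 1090 W × 1.23 h × 31 d = 41,562 Wh = 41.56 kWh
LED light strip: 18.80 W × 10.5 h × 31 d = 6,119 Wh = 6.119 kWh
Total energy = 206.4 + 301.9 + 41.56 + 6.119 = 556 kWh
Cost = 556 kWh × €0.276 = €153.47

€153.47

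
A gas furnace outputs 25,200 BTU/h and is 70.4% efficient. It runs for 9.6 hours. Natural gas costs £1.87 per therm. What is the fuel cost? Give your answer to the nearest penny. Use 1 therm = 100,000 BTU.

Heat delivered = 25,200 BTU/h × 9.6 h = 241,920 BTU
Gas input = 241,920 / 0.704 = 343,636 BTU
= 343,636 / 100,000 = 3.436 therm
Cost = 3.436 × £1.87/therm = £6.43

£6.43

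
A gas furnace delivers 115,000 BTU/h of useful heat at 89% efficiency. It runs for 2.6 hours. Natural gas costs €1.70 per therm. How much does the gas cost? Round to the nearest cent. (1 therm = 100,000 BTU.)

Heat delivered = 115,000 BTU/h × 2.6 h = 299,000 BTU
Gas input = 299,000 / 0.89 = 335,955 BTU
= 335,955 / 100,000 = 3.36 therm
Cost = 3.36 × €1.70/therm = €5.71

€5.71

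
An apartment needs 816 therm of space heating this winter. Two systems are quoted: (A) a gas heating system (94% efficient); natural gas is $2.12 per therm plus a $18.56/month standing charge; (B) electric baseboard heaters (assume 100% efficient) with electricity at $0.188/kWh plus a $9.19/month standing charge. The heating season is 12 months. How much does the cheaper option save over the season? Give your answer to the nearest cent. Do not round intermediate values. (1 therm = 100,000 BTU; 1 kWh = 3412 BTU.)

$2543.35

Heat load = 816 therm × 100,000 = 81,600,000 BTU
Gas: input = 81,600,000 / 0.94 = 86,808,511 BTU = 868.1 therm → 868.1 × $2.12 = $1,840.34; + 12 × $18.56 standing = $2,063.06
Electric: 81,600,000 BTU / 3412 = 23,920 kWh → × $0.188 = $4,496.13; + 12 × $9.19 standing = $4,606.41
Difference = |$2,063.06 − $4,606.41| = $2,543.35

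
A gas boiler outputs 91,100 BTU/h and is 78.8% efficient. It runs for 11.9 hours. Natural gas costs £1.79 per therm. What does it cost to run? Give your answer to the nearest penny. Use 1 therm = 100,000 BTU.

Heat delivered = 91,100 BTU/h × 11.9 h = 1,084,090 BTU
Gas input = 1,084,090 / 0.788 = 1,375,749 BTU
= 1,375,749 / 100,000 = 13.76 therm
Cost = 13.76 × £1.79/therm = £24.63

£24.63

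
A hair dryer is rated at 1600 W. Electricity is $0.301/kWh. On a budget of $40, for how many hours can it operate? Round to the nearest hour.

83 h

Energy budget = $40 / $0.301 per kWh = 132.9 kWh = 132,890 Wh
Runtime = 132,890 Wh / 1600 W = 83.06 h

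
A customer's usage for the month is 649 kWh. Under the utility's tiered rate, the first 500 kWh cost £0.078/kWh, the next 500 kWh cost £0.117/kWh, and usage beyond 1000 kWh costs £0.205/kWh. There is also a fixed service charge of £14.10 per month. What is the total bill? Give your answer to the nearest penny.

£70.53

First 500 kWh × £0.078 = £39.00
Next 149 kWh × £0.117 = £17.43
Remaining tier: 0 kWh (not reached)
Energy charge = £56.43; + service £14.10 = £70.53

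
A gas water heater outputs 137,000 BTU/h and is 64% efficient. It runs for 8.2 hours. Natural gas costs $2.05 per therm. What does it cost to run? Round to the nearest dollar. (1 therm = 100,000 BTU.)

$36

Heat delivered = 137,000 BTU/h × 8.2 h = 1,123,400 BTU
Gas input = 1,123,400 / 0.64 = 1,755,312 BTU
= 1,755,312 / 100,000 = 17.55 therm
Cost = 17.55 × $2.05/therm = $35.98 ≈ $36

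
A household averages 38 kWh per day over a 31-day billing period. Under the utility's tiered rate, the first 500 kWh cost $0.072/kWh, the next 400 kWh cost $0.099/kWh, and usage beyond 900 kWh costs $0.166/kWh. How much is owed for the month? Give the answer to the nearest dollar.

Usage = 38 kWh/day × 31 days = 1178 kWh
First 500 kWh × $0.072 = $36.00
Next 400 kWh × $0.099 = $39.60
Remaining 278 kWh × $0.166 = $46.15
Total = $121.75 ≈ $122

$122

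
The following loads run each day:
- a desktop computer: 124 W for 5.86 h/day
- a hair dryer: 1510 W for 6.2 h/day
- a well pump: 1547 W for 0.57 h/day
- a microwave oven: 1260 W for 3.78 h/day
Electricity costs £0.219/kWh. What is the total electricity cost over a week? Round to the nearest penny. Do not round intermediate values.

desktop computer: 124 W × 5.86 h × 7 d = 5,086 Wh = 5.086 kWh
hair dryer: 1510 W × 6.2 h × 7 d = 65,534 Wh = 65.53 kWh
well pump: 1547 W × 0.57 h × 7 d = 6,173 Wh = 6.173 kWh
microwave oven: 1260 W × 3.78 h × 7 d = 33,340 Wh = 33.34 kWh
Total energy = 5.086 + 65.53 + 6.173 + 33.34 = 110.1 kWh
Cost = 110.1 kWh × £0.219 = £24.12

£24.12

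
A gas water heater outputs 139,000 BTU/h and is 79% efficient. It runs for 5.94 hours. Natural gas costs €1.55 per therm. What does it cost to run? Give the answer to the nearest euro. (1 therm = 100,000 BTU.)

€16

Heat delivered = 139,000 BTU/h × 5.94 h = 825,660 BTU
Gas input = 825,660 / 0.79 = 1,045,139 BTU
= 1,045,139 / 100,000 = 10.45 therm
Cost = 10.45 × €1.55/therm = €16.20 ≈ €16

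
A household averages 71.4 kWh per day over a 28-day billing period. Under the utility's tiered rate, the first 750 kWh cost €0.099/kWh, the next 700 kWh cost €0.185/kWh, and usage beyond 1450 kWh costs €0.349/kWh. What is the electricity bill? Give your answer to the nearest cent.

Usage = 71.4 kWh/day × 28 days = 1999.2 kWh
First 750 kWh × €0.099 = €74.25
Next 700 kWh × €0.185 = €129.50
Remaining 549.2 kWh × €0.349 = €191.67
Total = €395.42

€395.42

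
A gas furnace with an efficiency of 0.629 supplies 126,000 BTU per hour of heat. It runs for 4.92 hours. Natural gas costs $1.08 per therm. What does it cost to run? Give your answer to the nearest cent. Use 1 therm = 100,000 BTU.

$10.64

Heat delivered = 126,000 BTU/h × 4.92 h = 619,920 BTU
Gas input = 619,920 / 0.629 = 985,564 BTU
= 985,564 / 100,000 = 9.856 therm
Cost = 9.856 × $1.08/therm = $10.64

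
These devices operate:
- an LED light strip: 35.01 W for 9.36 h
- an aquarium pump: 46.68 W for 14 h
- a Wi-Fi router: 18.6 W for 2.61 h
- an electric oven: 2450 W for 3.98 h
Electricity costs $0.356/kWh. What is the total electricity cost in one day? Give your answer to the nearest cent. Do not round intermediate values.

$3.84

LED light strip: 35.01 W × 9.36 h = 328 Wh = 0.3277 kWh
aquarium pump: 46.68 W × 14 h = 654 Wh = 0.6535 kWh
Wi-Fi router: 18.6 W × 2.61 h = 49 Wh = 0.04855 kWh
electric oven: 2450 W × 3.98 h = 9,751 Wh = 9.751 kWh
Total energy = 0.3277 + 0.6535 + 0.04855 + 9.751 = 10.78 kWh
Cost = 10.78 kWh × $0.356 = $3.84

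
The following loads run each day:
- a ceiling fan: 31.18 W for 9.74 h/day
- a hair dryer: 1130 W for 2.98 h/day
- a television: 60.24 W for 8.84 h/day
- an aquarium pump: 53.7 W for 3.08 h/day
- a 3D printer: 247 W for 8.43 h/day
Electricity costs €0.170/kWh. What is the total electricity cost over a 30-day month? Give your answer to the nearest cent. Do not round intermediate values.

ceiling fan: 31.18 W × 9.74 h × 30 d = 9,111 Wh = 9.111 kWh
hair dryer: 1130 W × 2.98 h × 30 d = 101,022 Wh = 101 kWh
television: 60.24 W × 8.84 h × 30 d = 15,976 Wh = 15.98 kWh
aquarium pump: 53.7 W × 3.08 h × 30 d = 4,962 Wh = 4.962 kWh
3D printer: 247 W × 8.43 h × 30 d = 62,466 Wh = 62.47 kWh
Total energy = 9.111 + 101 + 15.98 + 4.962 + 62.47 = 193.5 kWh
Cost = 193.5 kWh × €0.170 = €32.90

€32.90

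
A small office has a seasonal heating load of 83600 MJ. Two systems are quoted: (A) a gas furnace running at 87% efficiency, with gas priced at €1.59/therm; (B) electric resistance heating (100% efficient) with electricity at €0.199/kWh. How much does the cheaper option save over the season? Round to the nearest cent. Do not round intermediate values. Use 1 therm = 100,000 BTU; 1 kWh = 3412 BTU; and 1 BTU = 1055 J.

€3173.45

Heat load = 83600 MJ = 83,600,000,000 J / 1055 = 79,241,706 BTU
Gas: input = 79,241,706 / 0.87 = 91,082,421 BTU = 910.8 therm → 910.8 × €1.59 = €1,448.21
Electric: 79,241,706 BTU / 3412 = 23,220 kWh → × €0.199 = €4,621.66
Difference = |€1,448.21 − €4,621.66| = €3,173.45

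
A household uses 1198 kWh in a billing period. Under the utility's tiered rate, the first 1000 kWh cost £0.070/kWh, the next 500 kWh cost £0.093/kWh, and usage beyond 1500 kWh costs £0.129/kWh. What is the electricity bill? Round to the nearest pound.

£88

First 1000 kWh × £0.070 = £70.00
Next 198 kWh × £0.093 = £18.41
Remaining tier: 0 kWh (not reached)
Total = £88.41 ≈ £88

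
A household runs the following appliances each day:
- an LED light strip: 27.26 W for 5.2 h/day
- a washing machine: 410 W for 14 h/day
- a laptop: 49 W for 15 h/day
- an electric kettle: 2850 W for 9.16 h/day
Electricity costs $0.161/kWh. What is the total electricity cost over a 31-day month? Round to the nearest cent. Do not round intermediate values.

$163.32

LED light strip: 27.26 W × 5.2 h × 31 d = 4,394 Wh = 4.394 kWh
washing machine: 410 W × 14 h × 31 d = 177,940 Wh = 177.9 kWh
laptop: 49 W × 15 h × 31 d = 22,785 Wh = 22.79 kWh
electric kettle: 2850 W × 9.16 h × 31 d = 809,286 Wh = 809.3 kWh
Total energy = 4.394 + 177.9 + 22.79 + 809.3 = 1,014 kWh
Cost = 1,014 kWh × $0.161 = $163.32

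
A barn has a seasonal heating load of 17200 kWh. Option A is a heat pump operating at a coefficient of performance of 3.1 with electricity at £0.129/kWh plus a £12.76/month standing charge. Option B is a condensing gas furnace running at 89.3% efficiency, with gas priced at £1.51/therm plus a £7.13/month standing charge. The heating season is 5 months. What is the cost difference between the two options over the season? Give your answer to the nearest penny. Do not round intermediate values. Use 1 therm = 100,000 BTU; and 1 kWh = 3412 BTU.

£248.45

Heat load = 17200 kWh × 3412 = 58,686,400 BTU
Gas: input = 58,686,400 / 0.893 = 65,718,253 BTU = 657.2 therm → 657.2 × £1.51 = £992.35; + 5 × £7.13 standing = £1,028.00
Heat pump: 58,686,400 BTU / 3412 = 17,200 kWh heat; / 3.1 = 5,548 kWh in → × £0.129 = £715.74; + 5 × £12.76 standing = £779.54
Difference = |£1,028.00 − £779.54| = £248.45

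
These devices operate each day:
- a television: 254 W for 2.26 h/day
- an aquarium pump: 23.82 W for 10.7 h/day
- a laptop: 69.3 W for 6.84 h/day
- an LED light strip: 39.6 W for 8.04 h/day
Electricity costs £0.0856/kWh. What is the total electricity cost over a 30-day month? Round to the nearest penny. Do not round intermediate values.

£4.16

television: 254 W × 2.26 h × 30 d = 17,221 Wh = 17.22 kWh
aquarium pump: 23.82 W × 10.7 h × 30 d = 7,646 Wh = 7.646 kWh
laptop: 69.3 W × 6.84 h × 30 d = 14,220 Wh = 14.22 kWh
LED light strip: 39.6 W × 8.04 h × 30 d = 9,552 Wh = 9.552 kWh
Total energy = 17.22 + 7.646 + 14.22 + 9.552 = 48.64 kWh
Cost = 48.64 kWh × £0.0856 = £4.16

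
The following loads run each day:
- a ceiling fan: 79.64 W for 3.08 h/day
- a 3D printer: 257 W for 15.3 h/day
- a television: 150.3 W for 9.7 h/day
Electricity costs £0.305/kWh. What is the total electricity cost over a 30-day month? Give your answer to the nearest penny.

ceiling fan: 79.64 W × 3.08 h × 30 d = 7,359 Wh = 7.359 kWh
3D printer: 257 W × 15.3 h × 30 d = 117,963 Wh = 118 kWh
television: 150.3 W × 9.7 h × 30 d = 43,737 Wh = 43.74 kWh
Total energy = 7.359 + 118 + 43.74 = 169.1 kWh
Cost = 169.1 kWh × £0.305 = £51.56

£51.56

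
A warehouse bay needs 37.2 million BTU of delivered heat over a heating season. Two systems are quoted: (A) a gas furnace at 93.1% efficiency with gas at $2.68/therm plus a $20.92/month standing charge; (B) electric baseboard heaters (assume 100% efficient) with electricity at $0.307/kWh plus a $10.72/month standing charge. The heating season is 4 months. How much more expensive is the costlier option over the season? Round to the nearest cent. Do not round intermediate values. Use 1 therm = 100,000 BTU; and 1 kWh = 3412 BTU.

Heat load = 37.2 × 10⁶ BTU = 37,200,000 BTU
Gas: input = 37,200,000 / 0.931 = 39,957,035 BTU = 399.6 therm → 399.6 × $2.68 = $1,070.85; + 4 × $20.92 standing = $1,154.53
Electric: 37,200,000 BTU / 3412 = 10,900 kWh → × $0.307 = $3,347.13; + 4 × $10.72 standing = $3,390.01
Difference = |$1,154.53 − $3,390.01| = $2,235.48

$2235.48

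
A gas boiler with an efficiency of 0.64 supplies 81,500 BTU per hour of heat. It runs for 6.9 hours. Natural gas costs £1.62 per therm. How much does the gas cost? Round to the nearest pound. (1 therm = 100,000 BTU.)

£14

Heat delivered = 81,500 BTU/h × 6.9 h = 562,350 BTU
Gas input = 562,350 / 0.64 = 878,672 BTU
= 878,672 / 100,000 = 8.787 therm
Cost = 8.787 × £1.62/therm = £14.23 ≈ £14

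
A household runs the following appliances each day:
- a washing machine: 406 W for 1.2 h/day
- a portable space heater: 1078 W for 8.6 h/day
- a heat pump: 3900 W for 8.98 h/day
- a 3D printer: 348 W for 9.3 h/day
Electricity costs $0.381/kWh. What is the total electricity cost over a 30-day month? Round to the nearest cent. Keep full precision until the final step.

$548.83

washing machine: 406 W × 1.2 h × 30 d = 14,616 Wh = 14.62 kWh
portable space heater: 1078 W × 8.6 h × 30 d = 278,124 Wh = 278.1 kWh
heat pump: 3900 W × 8.98 h × 30 d = 1,050,660 Wh = 1,051 kWh
3D printer: 348 W × 9.3 h × 30 d = 97,092 Wh = 97.09 kWh
Total energy = 14.62 + 278.1 + 1,051 + 97.09 = 1,440 kWh
Cost = 1,440 kWh × $0.381 = $548.83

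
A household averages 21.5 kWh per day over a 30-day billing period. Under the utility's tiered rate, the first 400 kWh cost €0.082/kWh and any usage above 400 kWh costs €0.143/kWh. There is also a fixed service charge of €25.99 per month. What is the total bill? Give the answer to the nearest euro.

Usage = 21.5 kWh/day × 30 days = 645 kWh
First 400 kWh × €0.082 = €32.80
Remaining 245 kWh × €0.143 = €35.03
Energy charge = €67.84; + service €25.99 = €93.83 ≈ €94

€94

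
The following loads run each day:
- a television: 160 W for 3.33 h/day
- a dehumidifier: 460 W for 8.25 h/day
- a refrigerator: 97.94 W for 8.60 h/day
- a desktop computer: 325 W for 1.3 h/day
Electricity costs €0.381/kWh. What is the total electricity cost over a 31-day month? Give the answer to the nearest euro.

€66

television: 160 W × 3.33 h × 31 d = 16,517 Wh = 16.52 kWh
dehumidifier: 460 W × 8.25 h × 31 d = 117,645 Wh = 117.6 kWh
refrigerator: 97.94 W × 8.60 h × 31 d = 26,111 Wh = 26.11 kWh
desktop computer: 325 W × 1.3 h × 31 d = 13,098 Wh = 13.1 kWh
Total energy = 16.52 + 117.6 + 26.11 + 13.1 = 173.4 kWh
Cost = 173.4 kWh × €0.381 = €66.05 ≈ €66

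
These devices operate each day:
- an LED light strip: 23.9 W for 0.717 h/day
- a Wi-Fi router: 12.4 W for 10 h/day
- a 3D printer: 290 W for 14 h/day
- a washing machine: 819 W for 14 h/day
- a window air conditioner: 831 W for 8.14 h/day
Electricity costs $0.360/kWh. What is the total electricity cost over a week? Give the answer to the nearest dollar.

$57

LED light strip: 23.9 W × 0.717 h × 7 d = 120 Wh = 0.12 kWh
Wi-Fi router: 12.4 W × 10 h × 7 d = 868 Wh = 0.868 kWh
3D printer: 290 W × 14 h × 7 d = 28,420 Wh = 28.42 kWh
washing machine: 819 W × 14 h × 7 d = 80,262 Wh = 80.26 kWh
window air conditioner: 831 W × 8.14 h × 7 d = 47,350 Wh = 47.35 kWh
Total energy = 0.12 + 0.868 + 28.42 + 80.26 + 47.35 = 157 kWh
Cost = 157 kWh × $0.360 = $56.53 ≈ $57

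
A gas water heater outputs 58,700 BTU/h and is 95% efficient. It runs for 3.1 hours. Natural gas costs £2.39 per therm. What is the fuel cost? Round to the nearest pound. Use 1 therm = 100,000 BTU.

Heat delivered = 58,700 BTU/h × 3.1 h = 181,970 BTU
Gas input = 181,970 / 0.950 = 191,547 BTU
= 191,547 / 100,000 = 1.915 therm
Cost = 1.915 × £2.39/therm = £4.58 ≈ £5

£5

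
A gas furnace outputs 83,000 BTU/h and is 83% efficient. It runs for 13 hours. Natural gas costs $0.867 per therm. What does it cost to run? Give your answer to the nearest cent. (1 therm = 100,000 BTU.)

$11.27

Heat delivered = 83,000 BTU/h × 13 h = 1,079,000 BTU
Gas input = 1,079,000 / 0.83 = 1,300,000 BTU
= 1,300,000 / 100,000 = 13 therm
Cost = 13 × $0.867/therm = $11.27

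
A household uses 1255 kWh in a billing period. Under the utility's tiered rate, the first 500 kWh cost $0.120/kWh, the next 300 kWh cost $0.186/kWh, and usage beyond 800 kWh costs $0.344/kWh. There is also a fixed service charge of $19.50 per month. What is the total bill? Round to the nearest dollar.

$292

First 500 kWh × $0.120 = $60.00
Next 300 kWh × $0.186 = $55.80
Remaining 455 kWh × $0.344 = $156.52
Energy charge = $272.32; + service $19.50 = $291.82 ≈ $292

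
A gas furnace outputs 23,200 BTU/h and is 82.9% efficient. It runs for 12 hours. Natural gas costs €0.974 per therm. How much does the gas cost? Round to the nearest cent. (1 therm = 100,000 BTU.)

€3.27

Heat delivered = 23,200 BTU/h × 12 h = 278,400 BTU
Gas input = 278,400 / 0.829 = 335,826 BTU
= 335,826 / 100,000 = 3.358 therm
Cost = 3.358 × €0.974/therm = €3.27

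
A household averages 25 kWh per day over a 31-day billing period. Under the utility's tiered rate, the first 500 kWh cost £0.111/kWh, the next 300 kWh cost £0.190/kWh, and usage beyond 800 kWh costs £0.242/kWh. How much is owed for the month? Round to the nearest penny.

£107.75

Usage = 25 kWh/day × 31 days = 775 kWh
First 500 kWh × £0.111 = £55.50
Next 275 kWh × £0.190 = £52.25
Remaining tier: 0 kWh (not reached)
Total = £107.75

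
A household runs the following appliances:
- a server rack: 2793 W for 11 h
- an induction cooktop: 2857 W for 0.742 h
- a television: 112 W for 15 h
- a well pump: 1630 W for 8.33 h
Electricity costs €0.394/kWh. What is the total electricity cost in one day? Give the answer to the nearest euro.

€19

server rack: 2793 W × 11 h = 30,723 Wh = 30.72 kWh
induction cooktop: 2857 W × 0.742 h = 2,120 Wh = 2.12 kWh
television: 112 W × 15 h = 1,680 Wh = 1.68 kWh
well pump: 1630 W × 8.33 h = 13,578 Wh = 13.58 kWh
Total energy = 30.72 + 2.12 + 1.68 + 13.58 = 48.1 kWh
Cost = 48.1 kWh × €0.394 = €18.95 ≈ €19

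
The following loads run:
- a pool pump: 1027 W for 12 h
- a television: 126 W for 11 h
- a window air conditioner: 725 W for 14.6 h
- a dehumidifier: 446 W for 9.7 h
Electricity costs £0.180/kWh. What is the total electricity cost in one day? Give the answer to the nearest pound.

£5

pool pump: 1027 W × 12 h = 12,324 Wh = 12.32 kWh
television: 126 W × 11 h = 1,386 Wh = 1.386 kWh
window air conditioner: 725 W × 14.6 h = 10,585 Wh = 10.59 kWh
dehumidifier: 446 W × 9.7 h = 4,326 Wh = 4.326 kWh
Total energy = 12.32 + 1.386 + 10.59 + 4.326 = 28.62 kWh
Cost = 28.62 kWh × £0.180 = £5.15 ≈ £5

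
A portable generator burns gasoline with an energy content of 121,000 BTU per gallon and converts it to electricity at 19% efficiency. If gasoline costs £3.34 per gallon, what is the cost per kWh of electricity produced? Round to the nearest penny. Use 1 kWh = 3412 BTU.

Electrical output per gallon = 121,000 BTU × 0.19 / 3412 BTU/kWh = 6.738 kWh
Cost per kWh = £3.34 / 6.738 kWh = £0.496

£0.50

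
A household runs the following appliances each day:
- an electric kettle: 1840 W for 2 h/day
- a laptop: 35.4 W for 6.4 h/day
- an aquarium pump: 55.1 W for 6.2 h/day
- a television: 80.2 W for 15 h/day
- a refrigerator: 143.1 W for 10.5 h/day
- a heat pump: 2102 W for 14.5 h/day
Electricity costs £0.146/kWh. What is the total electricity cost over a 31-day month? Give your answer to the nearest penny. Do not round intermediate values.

£169.42

electric kettle: 1840 W × 2 h × 31 d = 114,080 Wh = 114.1 kWh
laptop: 35.4 W × 6.4 h × 31 d = 7,023 Wh = 7.023 kWh
aquarium pump: 55.1 W × 6.2 h × 31 d = 10,590 Wh = 10.59 kWh
television: 80.2 W × 15 h × 31 d = 37,293 Wh = 37.29 kWh
refrigerator: 143.1 W × 10.5 h × 31 d = 46,579 Wh = 46.58 kWh
heat pump: 2102 W × 14.5 h × 31 d = 944,849 Wh = 944.8 kWh
Total energy = 114.1 + 7.023 + 10.59 + 37.29 + 46.58 + 944.8 = 1,160 kWh
Cost = 1,160 kWh × £0.146 = £169.42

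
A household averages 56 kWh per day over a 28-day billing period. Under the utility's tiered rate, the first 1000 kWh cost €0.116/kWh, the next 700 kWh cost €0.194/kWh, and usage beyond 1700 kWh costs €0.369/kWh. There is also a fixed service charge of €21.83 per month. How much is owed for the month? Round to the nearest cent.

€248.02

Usage = 56 kWh/day × 28 days = 1568 kWh
First 1000 kWh × €0.116 = €116.00
Next 568 kWh × €0.194 = €110.19
Remaining tier: 0 kWh (not reached)
Energy charge = €226.19; + service €21.83 = €248.02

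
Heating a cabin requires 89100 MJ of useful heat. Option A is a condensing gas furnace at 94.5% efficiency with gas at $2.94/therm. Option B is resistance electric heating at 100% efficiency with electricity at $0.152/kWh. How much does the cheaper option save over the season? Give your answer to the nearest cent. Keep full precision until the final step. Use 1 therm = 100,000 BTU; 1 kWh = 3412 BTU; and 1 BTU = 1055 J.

Heat load = 89100 MJ = 89,100,000,000 J / 1055 = 84,454,976 BTU
Gas: input = 84,454,976 / 0.945 = 89,370,345 BTU = 893.7 therm → 893.7 × $2.94 = $2,627.49
Electric: 84,454,976 BTU / 3412 = 24,750 kWh → × $0.152 = $3,762.36
Difference = |$2,627.49 − $3,762.36| = $1,134.87

$1134.87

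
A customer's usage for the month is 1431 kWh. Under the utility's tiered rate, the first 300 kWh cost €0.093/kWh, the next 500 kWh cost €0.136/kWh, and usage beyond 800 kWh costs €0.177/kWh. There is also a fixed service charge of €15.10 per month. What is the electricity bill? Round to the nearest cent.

€222.69

First 300 kWh × €0.093 = €27.90
Next 500 kWh × €0.136 = €68.00
Remaining 631 kWh × €0.177 = €111.69
Energy charge = €207.59; + service €15.10 = €222.69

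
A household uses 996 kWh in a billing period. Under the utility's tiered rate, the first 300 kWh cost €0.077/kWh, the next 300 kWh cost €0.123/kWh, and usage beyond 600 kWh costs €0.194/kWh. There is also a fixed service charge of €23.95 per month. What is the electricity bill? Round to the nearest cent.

First 300 kWh × €0.077 = €23.10
Next 300 kWh × €0.123 = €36.90
Remaining 396 kWh × €0.194 = €76.82
Energy charge = €136.82; + service €23.95 = €160.77

€160.77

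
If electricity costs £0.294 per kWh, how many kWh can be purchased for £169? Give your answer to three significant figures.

575 kWh

£169 / £0.294 per kWh = 574.8 kWh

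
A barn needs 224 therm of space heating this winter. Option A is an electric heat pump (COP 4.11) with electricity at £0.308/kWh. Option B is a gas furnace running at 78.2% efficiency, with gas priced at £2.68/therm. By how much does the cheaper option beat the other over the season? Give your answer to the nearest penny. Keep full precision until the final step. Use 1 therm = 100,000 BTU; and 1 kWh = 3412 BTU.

£275.69

Heat load = 224 therm × 100,000 = 22,400,000 BTU
Gas: input = 22,400,000 / 0.782 = 28,644,501 BTU = 286.4 therm → 286.4 × £2.68 = £767.67
Heat pump: 22,400,000 BTU / 3412 = 6,565 kWh heat; / 4.11 = 1,597 kWh in → × £0.308 = £491.98
Difference = |£767.67 − £491.98| = £275.69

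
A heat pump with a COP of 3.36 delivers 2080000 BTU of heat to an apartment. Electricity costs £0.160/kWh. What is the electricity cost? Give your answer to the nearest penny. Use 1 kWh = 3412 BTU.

Heat delivered = 2,080,000 BTU / 3412 = 609.6 kWh
Electrical input = 609.6 kWh / 3.36 = 181.4 kWh
Cost = 181.4 × £0.160/kWh = £29.03

£29.03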